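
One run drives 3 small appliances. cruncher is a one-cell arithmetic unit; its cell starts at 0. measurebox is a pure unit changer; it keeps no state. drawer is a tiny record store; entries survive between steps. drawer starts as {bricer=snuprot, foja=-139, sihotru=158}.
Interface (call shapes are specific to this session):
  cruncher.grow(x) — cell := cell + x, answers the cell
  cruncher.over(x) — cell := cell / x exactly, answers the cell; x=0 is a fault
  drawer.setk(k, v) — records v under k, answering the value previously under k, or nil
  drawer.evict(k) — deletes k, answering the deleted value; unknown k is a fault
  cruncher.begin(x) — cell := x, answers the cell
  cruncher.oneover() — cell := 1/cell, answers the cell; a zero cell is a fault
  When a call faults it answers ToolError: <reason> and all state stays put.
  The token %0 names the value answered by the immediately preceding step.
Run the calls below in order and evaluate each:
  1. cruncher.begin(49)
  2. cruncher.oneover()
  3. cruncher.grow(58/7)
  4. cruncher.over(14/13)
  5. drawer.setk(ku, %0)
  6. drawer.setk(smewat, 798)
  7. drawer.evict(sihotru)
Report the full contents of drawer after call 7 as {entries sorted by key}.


# cruncher.begin(x=49) : 49
# cruncher.oneover() : 1/49
# cruncher.grow(x=58/7) : 407/49
# cruncher.over(x=14/13) : 5291/686
# drawer.setk(k=ku, v=%0) : nil
# drawer.setk(k=smewat, v=798) : nil
# drawer.evict(k=sihotru) : 158

Answer: {bricer=snuprot, foja=-139, ku=5291/686, smewat=798}


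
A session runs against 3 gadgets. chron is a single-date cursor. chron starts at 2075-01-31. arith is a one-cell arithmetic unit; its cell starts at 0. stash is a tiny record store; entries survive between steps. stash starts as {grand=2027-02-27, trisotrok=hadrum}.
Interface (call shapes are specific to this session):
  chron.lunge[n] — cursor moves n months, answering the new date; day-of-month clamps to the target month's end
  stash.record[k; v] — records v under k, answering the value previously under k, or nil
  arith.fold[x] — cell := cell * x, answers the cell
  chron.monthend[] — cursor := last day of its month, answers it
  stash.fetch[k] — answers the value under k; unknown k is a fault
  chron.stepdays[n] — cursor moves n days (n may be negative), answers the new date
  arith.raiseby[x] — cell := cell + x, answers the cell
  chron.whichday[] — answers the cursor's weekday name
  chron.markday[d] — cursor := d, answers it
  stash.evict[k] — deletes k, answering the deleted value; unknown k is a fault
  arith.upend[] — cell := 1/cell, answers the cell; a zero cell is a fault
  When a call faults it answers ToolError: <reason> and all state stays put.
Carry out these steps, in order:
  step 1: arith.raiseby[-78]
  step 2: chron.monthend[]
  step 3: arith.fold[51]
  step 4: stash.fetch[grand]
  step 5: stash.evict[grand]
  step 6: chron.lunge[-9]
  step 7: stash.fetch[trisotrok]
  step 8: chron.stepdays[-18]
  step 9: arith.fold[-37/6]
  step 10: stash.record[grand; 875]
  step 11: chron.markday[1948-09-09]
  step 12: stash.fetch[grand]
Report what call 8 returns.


Answer: 2074-04-12

Derivation:
Act: raiseby[x='-78']
Obs: -78
Act: monthend[]
Obs: 2075-01-31
Act: fold[x='51']
Obs: -3978
Act: fetch[k='grand']
Obs: 2027-02-27
Act: evict[k='grand']
Obs: 2027-02-27
Act: lunge[n='-9']
Obs: 2074-04-30
Act: fetch[k='trisotrok']
Obs: hadrum
Act: stepdays[n='-18']
Obs: 2074-04-12
Act: fold[x='-37/6']
Obs: 24531
Act: record[k='grand'; v='875']
Obs: nil
Act: markday[d='1948-09-09']
Obs: 1948-09-09
Act: fetch[k='grand']
Obs: 875


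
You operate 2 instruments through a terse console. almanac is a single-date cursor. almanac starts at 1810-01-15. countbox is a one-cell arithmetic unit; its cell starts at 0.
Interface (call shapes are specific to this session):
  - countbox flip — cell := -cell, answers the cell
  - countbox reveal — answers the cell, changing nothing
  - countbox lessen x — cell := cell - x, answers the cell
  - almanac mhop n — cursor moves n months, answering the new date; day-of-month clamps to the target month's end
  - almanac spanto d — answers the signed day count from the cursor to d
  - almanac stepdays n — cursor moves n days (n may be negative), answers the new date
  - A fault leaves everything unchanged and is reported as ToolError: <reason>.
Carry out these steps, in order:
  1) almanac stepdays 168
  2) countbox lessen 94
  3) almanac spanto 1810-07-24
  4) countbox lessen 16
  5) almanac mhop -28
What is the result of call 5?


Answer: 1808-03-02

Derivation:
[in] almanac stepdays n→168
[out] 1810-07-02
[in] countbox lessen x→94
[out] -94
[in] almanac spanto d→1810-07-24
[out] 22
[in] countbox lessen x→16
[out] -110
[in] almanac mhop n→-28
[out] 1808-03-02


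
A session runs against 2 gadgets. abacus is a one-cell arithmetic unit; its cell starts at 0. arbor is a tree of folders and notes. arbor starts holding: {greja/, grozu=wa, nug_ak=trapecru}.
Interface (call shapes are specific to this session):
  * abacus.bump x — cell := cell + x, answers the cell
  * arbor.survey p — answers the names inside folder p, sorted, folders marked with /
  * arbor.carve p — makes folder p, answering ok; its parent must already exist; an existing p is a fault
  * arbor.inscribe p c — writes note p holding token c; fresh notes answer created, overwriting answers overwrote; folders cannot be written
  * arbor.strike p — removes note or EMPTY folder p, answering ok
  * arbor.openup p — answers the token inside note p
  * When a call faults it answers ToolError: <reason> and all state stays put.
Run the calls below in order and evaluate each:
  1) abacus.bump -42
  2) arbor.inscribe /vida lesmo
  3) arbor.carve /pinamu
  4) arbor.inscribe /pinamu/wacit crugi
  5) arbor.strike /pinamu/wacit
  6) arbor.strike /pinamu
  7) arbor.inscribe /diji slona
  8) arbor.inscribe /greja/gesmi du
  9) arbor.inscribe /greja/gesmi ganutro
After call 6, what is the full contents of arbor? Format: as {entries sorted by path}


Answer: {greja/, grozu=wa, nug_ak=trapecru, vida=lesmo}

Derivation:
! 1. abacus.bump(x=-42) ~> -42
! 2. arbor.inscribe(p=/vida, c=lesmo) ~> created
! 3. arbor.carve(p=/pinamu) ~> ok
! 4. arbor.inscribe(p=/pinamu/wacit, c=crugi) ~> created
! 5. arbor.strike(p=/pinamu/wacit) ~> ok
! 6. arbor.strike(p=/pinamu) ~> ok
! 7. arbor.inscribe(p=/diji, c=slona) ~> created
! 8. arbor.inscribe(p=/greja/gesmi, c=du) ~> created
! 9. arbor.inscribe(p=/greja/gesmi, c=ganutro) ~> overwrote


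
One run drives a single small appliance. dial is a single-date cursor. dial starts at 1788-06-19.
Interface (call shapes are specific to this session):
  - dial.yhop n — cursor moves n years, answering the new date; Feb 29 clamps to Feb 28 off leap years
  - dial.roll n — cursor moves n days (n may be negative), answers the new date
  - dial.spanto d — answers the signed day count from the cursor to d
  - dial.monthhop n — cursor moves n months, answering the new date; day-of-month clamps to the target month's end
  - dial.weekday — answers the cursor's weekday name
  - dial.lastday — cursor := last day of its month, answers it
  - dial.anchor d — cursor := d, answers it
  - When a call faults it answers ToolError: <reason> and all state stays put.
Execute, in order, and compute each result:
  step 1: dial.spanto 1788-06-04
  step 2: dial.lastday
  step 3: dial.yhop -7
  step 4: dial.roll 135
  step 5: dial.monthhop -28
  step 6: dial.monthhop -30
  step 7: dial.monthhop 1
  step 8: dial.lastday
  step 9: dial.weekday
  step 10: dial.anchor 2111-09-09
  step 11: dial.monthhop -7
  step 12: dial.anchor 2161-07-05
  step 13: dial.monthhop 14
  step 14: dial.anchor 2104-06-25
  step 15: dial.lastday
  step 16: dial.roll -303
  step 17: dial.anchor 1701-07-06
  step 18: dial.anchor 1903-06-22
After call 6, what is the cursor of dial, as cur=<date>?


==> spanto(d: 1788-06-04)
<== -15
==> lastday()
<== 1788-06-30
==> yhop(n: -7)
<== 1781-06-30
==> roll(n: 135)
<== 1781-11-12
==> monthhop(n: -28)
<== 1779-07-12
==> monthhop(n: -30)
<== 1777-01-12
==> monthhop(n: 1)
<== 1777-02-12
==> lastday()
<== 1777-02-28
==> weekday()
<== Friday
==> anchor(d: 2111-09-09)
<== 2111-09-09
==> monthhop(n: -7)
<== 2111-02-09
==> anchor(d: 2161-07-05)
<== 2161-07-05
==> monthhop(n: 14)
<== 2162-09-05
==> anchor(d: 2104-06-25)
<== 2104-06-25
==> lastday()
<== 2104-06-30
==> roll(n: -303)
<== 2103-09-01
==> anchor(d: 1701-07-06)
<== 1701-07-06
==> anchor(d: 1903-06-22)
<== 1903-06-22

Answer: cur=1777-01-12


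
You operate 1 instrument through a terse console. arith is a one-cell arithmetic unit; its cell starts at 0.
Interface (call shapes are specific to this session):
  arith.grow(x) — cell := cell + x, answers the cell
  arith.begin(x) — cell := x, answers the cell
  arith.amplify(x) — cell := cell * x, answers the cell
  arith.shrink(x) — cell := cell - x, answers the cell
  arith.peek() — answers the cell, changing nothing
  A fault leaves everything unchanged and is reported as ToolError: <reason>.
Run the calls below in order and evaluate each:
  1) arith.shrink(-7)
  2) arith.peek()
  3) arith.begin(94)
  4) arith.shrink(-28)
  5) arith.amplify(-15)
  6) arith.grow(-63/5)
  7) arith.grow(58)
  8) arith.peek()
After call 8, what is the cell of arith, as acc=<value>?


% 1. shrink(x: -7) == 7
% 2. peek() == 7
% 3. begin(x: 94) == 94
% 4. shrink(x: -28) == 122
% 5. amplify(x: -15) == -1830
% 6. grow(x: -63/5) == -9213/5
% 7. grow(x: 58) == -8923/5
% 8. peek() == -8923/5

Answer: acc=-8923/5


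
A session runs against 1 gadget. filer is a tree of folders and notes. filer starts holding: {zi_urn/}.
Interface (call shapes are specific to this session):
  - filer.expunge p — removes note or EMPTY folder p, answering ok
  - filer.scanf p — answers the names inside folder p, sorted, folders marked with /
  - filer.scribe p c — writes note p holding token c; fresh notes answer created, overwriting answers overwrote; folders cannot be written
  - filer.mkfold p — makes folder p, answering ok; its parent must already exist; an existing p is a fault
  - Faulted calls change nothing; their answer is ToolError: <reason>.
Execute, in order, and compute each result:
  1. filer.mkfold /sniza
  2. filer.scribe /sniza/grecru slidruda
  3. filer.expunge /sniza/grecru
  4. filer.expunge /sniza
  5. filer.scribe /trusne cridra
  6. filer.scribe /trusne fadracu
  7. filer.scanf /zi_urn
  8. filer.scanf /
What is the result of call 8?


Answer: [trusne, zi_urn/]

Derivation:
·→ filer.mkfold(p: /sniza)
·← ok
·→ filer.scribe(p: /sniza/grecru, c: slidruda)
·← created
·→ filer.expunge(p: /sniza/grecru)
·← ok
·→ filer.expunge(p: /sniza)
·← ok
·→ filer.scribe(p: /trusne, c: cridra)
·← created
·→ filer.scribe(p: /trusne, c: fadracu)
·← overwrote
·→ filer.scanf(p: /zi_urn)
·← []
·→ filer.scanf(p: /)
·← [trusne, zi_urn/]


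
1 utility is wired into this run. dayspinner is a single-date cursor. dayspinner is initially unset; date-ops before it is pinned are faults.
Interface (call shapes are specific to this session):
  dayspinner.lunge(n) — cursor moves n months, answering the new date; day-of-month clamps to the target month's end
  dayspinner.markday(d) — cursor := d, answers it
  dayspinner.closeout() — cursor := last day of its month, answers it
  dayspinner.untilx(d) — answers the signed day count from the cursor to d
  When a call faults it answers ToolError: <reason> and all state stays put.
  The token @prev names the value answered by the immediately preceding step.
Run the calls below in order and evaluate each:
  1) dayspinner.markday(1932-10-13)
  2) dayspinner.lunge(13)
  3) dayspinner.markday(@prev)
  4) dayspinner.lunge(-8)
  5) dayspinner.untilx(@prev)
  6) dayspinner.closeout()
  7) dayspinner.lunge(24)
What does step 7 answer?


-> dayspinner.markday(d='1932-10-13')
<- 1932-10-13
-> dayspinner.lunge(n='13')
<- 1933-11-13
-> dayspinner.markday(d='@prev')
<- 1933-11-13
-> dayspinner.lunge(n='-8')
<- 1933-03-13
-> dayspinner.untilx(d='@prev')
<- 0
-> dayspinner.closeout()
<- 1933-03-31
-> dayspinner.lunge(n='24')
<- 1935-03-31

Answer: 1935-03-31


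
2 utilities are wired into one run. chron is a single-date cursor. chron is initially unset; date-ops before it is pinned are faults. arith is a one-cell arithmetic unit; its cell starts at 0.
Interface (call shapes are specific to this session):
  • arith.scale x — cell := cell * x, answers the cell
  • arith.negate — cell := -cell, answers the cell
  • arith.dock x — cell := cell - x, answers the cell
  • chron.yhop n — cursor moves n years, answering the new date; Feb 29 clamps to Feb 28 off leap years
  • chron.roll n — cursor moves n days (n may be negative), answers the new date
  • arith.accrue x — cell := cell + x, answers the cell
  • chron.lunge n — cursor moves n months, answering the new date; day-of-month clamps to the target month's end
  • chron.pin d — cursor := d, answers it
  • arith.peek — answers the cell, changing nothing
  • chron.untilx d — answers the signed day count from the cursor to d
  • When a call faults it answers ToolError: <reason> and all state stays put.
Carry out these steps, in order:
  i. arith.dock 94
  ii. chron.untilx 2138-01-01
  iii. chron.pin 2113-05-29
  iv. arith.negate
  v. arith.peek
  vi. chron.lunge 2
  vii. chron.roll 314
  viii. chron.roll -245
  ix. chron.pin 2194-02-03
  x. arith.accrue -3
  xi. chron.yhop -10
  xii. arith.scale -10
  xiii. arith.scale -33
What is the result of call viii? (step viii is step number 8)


$ arith.dock x→94
[out] -94
$ chron.untilx d→2138-01-01
[out] ToolError: no date set
$ chron.pin d→2113-05-29
[out] 2113-05-29
$ arith.negate
[out] 94
$ arith.peek
[out] 94
$ chron.lunge n→2
[out] 2113-07-29
$ chron.roll n→314
[out] 2114-06-08
$ chron.roll n→-245
[out] 2113-10-06
$ chron.pin d→2194-02-03
[out] 2194-02-03
$ arith.accrue x→-3
[out] 91
$ chron.yhop n→-10
[out] 2184-02-03
$ arith.scale x→-10
[out] -910
$ arith.scale x→-33
[out] 30030

Answer: 2113-10-06


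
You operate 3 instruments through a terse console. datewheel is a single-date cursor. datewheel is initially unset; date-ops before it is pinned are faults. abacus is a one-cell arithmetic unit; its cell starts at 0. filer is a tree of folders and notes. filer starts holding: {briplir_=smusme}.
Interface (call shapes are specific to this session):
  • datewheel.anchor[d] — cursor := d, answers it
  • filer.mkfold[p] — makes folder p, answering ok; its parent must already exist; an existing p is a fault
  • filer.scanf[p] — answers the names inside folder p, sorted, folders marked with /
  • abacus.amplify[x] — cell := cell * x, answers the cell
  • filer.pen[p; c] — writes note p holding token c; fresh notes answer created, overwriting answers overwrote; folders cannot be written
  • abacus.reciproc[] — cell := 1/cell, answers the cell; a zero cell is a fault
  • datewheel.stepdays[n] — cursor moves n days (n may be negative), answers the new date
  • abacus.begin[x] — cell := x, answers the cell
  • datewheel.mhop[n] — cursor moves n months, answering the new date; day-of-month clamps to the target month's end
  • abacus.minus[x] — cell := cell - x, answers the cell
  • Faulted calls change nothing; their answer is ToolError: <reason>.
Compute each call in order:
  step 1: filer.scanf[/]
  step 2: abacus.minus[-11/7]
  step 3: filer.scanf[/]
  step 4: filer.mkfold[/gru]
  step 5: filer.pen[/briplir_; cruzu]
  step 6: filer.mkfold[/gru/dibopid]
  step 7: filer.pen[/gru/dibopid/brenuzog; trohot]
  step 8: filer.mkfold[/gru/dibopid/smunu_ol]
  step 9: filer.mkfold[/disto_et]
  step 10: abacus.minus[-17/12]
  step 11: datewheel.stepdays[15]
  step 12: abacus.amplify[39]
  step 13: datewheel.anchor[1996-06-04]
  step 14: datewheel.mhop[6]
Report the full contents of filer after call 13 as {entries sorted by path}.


Answer: {briplir_=cruzu, disto_et/, gru/, gru/dibopid/, gru/dibopid/brenuzog=trohot, gru/dibopid/smunu_ol/}

Derivation:
! 1. filer.scanf(p: /) -> [briplir_]
! 2. abacus.minus(x: -11/7) -> 11/7
! 3. filer.scanf(p: /) -> [briplir_]
! 4. filer.mkfold(p: /gru) -> ok
! 5. filer.pen(p: /briplir_, c: cruzu) -> overwrote
! 6. filer.mkfold(p: /gru/dibopid) -> ok
! 7. filer.pen(p: /gru/dibopid/brenuzog, c: trohot) -> created
! 8. filer.mkfold(p: /gru/dibopid/smunu_ol) -> ok
! 9. filer.mkfold(p: /disto_et) -> ok
! 10. abacus.minus(x: -17/12) -> 251/84
! 11. datewheel.stepdays(n: 15) -> ToolError: no date set
! 12. abacus.amplify(x: 39) -> 3263/28
! 13. datewheel.anchor(d: 1996-06-04) -> 1996-06-04
! 14. datewheel.mhop(n: 6) -> 1996-12-04


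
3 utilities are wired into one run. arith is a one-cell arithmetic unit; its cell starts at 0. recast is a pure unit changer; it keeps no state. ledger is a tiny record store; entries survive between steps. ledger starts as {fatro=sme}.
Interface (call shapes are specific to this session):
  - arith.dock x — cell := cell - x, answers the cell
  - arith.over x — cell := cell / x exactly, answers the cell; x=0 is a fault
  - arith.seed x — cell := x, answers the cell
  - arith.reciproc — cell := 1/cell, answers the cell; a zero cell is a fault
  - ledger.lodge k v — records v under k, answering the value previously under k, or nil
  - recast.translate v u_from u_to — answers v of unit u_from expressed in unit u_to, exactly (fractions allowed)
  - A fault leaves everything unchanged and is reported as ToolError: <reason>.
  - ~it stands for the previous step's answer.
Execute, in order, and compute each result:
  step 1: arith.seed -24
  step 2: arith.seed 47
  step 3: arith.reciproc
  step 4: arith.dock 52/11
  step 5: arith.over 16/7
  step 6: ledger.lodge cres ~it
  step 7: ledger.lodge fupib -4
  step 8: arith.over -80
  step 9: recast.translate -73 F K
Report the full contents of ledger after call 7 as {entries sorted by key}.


Answer: {cres=-17031/8272, fatro=sme, fupib=-4}

Derivation:
I invoke seed(x=-24), — result: -24.
Calling seed(x=47), and observe 47.
I invoke reciproc(), giving 1/47.
I try dock(x=52/11), and get -2433/517.
I invoke over(x=16/7), and observe -17031/8272.
I run lodge(k=cres, v=~it): nil.
I call lodge(k=fupib, v=-4): nil.
I try over(x=-80), and observe 17031/661760.
I run translate(v=-73, u_from=F, u_to=K), and observe 12889/60.


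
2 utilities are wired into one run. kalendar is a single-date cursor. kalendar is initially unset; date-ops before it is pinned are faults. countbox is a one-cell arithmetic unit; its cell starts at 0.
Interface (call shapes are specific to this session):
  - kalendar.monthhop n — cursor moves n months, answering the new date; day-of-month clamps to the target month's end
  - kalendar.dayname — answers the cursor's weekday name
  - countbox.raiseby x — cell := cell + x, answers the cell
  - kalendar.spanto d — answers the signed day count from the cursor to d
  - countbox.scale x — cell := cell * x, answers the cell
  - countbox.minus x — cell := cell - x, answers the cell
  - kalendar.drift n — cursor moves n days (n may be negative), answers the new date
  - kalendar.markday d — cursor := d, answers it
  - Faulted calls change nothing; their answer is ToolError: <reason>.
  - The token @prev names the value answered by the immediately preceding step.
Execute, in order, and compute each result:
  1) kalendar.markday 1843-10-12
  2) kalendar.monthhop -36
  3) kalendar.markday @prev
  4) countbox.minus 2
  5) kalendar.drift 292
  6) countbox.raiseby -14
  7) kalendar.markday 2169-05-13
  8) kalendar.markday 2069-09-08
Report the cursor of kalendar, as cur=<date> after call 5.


CALL kalendar.markday[1843-10-12]
RET  1843-10-12
CALL kalendar.monthhop[-36]
RET  1840-10-12
CALL kalendar.markday[@prev]
RET  1840-10-12
CALL countbox.minus[2]
RET  -2
CALL kalendar.drift[292]
RET  1841-07-31
CALL countbox.raiseby[-14]
RET  -16
CALL kalendar.markday[2169-05-13]
RET  2169-05-13
CALL kalendar.markday[2069-09-08]
RET  2069-09-08

Answer: cur=1841-07-31


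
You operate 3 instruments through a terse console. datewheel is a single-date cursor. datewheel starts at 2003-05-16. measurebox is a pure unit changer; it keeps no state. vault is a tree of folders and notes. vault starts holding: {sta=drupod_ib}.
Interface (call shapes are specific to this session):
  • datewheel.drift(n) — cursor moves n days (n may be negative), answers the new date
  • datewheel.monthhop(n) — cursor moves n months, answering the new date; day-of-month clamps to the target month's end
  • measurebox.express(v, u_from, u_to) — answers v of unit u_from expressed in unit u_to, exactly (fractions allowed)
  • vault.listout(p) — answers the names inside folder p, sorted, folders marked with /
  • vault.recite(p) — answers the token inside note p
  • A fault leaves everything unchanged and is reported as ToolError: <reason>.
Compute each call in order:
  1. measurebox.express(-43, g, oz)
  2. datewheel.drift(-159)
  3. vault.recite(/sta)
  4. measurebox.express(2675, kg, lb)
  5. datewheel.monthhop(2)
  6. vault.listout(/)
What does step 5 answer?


-- measurebox.express(v='-43', u_from='g', u_to='oz') == -68800000/45359237
-- datewheel.drift(n='-159') == 2002-12-08
-- vault.recite(p='/sta') == drupod_ib
-- measurebox.express(v='2675', u_from='kg', u_to='lb') == 267500000000/45359237
-- datewheel.monthhop(n='2') == 2003-02-08
-- vault.listout(p='/') == [sta]

Answer: 2003-02-08


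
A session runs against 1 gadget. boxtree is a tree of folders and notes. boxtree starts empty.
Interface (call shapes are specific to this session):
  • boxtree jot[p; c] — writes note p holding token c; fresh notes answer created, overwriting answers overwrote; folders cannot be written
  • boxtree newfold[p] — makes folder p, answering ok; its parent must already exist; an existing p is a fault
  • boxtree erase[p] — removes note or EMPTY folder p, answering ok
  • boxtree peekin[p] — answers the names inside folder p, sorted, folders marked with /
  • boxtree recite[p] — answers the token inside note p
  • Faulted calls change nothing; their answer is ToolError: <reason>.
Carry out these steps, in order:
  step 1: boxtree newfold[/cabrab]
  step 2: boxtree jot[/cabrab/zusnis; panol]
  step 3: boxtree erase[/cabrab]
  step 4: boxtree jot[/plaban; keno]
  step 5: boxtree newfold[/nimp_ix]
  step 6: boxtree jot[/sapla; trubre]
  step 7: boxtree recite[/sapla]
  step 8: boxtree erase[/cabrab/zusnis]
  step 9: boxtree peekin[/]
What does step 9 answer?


~$ boxtree newfold p=/cabrab
:: ok
~$ boxtree jot p=/cabrab/zusnis c=panol
:: created
~$ boxtree erase p=/cabrab
:: ToolError: not empty
~$ boxtree jot p=/plaban c=keno
:: created
~$ boxtree newfold p=/nimp_ix
:: ok
~$ boxtree jot p=/sapla c=trubre
:: created
~$ boxtree recite p=/sapla
:: trubre
~$ boxtree erase p=/cabrab/zusnis
:: ok
~$ boxtree peekin p=/
:: [cabrab/, nimp_ix/, plaban, sapla]

Answer: [cabrab/, nimp_ix/, plaban, sapla]


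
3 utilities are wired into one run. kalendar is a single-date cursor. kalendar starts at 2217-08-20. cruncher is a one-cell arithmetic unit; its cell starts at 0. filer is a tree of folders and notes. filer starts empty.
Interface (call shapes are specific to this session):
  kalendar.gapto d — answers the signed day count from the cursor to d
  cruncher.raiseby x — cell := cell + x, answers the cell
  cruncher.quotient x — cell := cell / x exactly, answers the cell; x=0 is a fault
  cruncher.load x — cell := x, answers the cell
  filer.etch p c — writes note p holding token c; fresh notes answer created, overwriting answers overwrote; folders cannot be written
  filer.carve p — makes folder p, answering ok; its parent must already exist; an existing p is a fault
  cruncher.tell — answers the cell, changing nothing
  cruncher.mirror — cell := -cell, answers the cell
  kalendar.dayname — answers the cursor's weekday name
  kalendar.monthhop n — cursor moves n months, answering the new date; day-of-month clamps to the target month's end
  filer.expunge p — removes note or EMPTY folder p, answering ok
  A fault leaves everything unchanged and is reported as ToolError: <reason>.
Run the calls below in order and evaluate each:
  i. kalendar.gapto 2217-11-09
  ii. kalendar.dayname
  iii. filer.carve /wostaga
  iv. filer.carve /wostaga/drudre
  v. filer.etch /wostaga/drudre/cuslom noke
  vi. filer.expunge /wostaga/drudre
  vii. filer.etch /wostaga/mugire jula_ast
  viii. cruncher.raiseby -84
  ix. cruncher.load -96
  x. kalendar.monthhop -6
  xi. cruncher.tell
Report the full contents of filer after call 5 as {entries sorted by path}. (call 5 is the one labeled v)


→ kalendar.gapto(d='2217-11-09')
← 81
→ kalendar.dayname()
← Wednesday
→ filer.carve(p='/wostaga')
← ok
→ filer.carve(p='/wostaga/drudre')
← ok
→ filer.etch(p='/wostaga/drudre/cuslom', c='noke')
← created
→ filer.expunge(p='/wostaga/drudre')
← ToolError: not empty
→ filer.etch(p='/wostaga/mugire', c='jula_ast')
← created
→ cruncher.raiseby(x='-84')
← -84
→ cruncher.load(x='-96')
← -96
→ kalendar.monthhop(n='-6')
← 2217-02-20
→ cruncher.tell()
← -96

Answer: {wostaga/, wostaga/drudre/, wostaga/drudre/cuslom=noke}


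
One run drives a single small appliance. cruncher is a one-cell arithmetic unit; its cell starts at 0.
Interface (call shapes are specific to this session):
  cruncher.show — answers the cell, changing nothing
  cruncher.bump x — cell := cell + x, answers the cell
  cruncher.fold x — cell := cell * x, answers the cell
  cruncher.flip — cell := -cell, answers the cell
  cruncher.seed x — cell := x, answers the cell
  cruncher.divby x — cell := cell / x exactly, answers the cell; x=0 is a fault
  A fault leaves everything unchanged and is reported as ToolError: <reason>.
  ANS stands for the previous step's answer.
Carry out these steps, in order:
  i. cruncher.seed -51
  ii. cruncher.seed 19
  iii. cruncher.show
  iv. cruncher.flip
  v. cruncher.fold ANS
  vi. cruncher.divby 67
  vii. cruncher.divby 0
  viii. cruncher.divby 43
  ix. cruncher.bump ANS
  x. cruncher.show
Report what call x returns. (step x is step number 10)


Answer: 722/2881

Derivation:
·→ seed(x: -51)
·← -51
·→ seed(x: 19)
·← 19
·→ show()
·← 19
·→ flip()
·← -19
·→ fold(x: ANS)
·← 361
·→ divby(x: 67)
·← 361/67
·→ divby(x: 0)
·← ToolError: division by zero
·→ divby(x: 43)
·← 361/2881
·→ bump(x: ANS)
·← 722/2881
·→ show()
·← 722/2881


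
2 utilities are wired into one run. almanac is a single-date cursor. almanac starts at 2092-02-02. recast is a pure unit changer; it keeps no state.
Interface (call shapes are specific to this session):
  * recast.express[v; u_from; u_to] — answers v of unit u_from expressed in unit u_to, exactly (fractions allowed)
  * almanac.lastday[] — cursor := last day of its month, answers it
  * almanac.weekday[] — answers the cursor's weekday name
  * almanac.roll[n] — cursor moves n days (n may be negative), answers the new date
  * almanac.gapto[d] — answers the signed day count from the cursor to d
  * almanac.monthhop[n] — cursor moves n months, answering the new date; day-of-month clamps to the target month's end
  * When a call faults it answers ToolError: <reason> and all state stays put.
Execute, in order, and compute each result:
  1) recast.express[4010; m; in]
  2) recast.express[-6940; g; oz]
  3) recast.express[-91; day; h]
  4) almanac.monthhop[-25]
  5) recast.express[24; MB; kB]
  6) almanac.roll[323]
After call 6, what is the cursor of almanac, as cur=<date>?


Answer: cur=2090-11-21

Derivation:
~$ express v=4010 u_from=m u_to=in
[out] 20050000/127
~$ express v=-6940 u_from=g u_to=oz
[out] -11104000000/45359237
~$ express v=-91 u_from=day u_to=h
[out] -2184
~$ monthhop n=-25
[out] 2090-01-02
~$ express v=24 u_from=MB u_to=kB
[out] 24000
~$ roll n=323
[out] 2090-11-21


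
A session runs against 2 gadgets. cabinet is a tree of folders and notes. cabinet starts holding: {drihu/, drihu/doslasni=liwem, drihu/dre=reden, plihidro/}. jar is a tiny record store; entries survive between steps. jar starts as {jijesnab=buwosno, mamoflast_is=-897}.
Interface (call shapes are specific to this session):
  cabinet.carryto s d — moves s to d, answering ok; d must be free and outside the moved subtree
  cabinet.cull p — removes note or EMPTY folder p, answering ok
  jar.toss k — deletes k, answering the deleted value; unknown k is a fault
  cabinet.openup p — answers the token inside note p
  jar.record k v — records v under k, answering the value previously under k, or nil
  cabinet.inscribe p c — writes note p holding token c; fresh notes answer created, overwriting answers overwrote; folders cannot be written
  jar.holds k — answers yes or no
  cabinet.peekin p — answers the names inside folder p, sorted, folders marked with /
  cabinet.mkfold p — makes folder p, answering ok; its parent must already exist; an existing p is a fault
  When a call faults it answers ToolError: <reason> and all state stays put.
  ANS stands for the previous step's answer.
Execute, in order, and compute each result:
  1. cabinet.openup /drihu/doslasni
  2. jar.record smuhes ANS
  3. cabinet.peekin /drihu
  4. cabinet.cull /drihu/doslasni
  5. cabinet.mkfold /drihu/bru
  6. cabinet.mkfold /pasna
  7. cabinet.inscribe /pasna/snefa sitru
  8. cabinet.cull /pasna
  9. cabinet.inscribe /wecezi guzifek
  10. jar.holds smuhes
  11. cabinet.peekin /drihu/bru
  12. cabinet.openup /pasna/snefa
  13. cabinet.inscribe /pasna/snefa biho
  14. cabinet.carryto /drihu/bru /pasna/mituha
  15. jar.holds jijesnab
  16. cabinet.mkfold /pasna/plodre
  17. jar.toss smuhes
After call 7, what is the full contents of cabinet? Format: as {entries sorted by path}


Answer: {drihu/, drihu/bru/, drihu/dre=reden, pasna/, pasna/snefa=sitru, plihidro/}

Derivation:
>>> cabinet.openup p→/drihu/doslasni
[out] liwem
>>> jar.record k→smuhes v→ANS
[out] nil
>>> cabinet.peekin p→/drihu
[out] [doslasni, dre]
>>> cabinet.cull p→/drihu/doslasni
[out] ok
>>> cabinet.mkfold p→/drihu/bru
[out] ok
>>> cabinet.mkfold p→/pasna
[out] ok
>>> cabinet.inscribe p→/pasna/snefa c→sitru
[out] created
>>> cabinet.cull p→/pasna
[out] ToolError: not empty
>>> cabinet.inscribe p→/wecezi c→guzifek
[out] created
>>> jar.holds k→smuhes
[out] yes
>>> cabinet.peekin p→/drihu/bru
[out] []
>>> cabinet.openup p→/pasna/snefa
[out] sitru
>>> cabinet.inscribe p→/pasna/snefa c→biho
[out] overwrote
>>> cabinet.carryto s→/drihu/bru d→/pasna/mituha
[out] ok
>>> jar.holds k→jijesnab
[out] yes
>>> cabinet.mkfold p→/pasna/plodre
[out] ok
>>> jar.toss k→smuhes
[out] liwem


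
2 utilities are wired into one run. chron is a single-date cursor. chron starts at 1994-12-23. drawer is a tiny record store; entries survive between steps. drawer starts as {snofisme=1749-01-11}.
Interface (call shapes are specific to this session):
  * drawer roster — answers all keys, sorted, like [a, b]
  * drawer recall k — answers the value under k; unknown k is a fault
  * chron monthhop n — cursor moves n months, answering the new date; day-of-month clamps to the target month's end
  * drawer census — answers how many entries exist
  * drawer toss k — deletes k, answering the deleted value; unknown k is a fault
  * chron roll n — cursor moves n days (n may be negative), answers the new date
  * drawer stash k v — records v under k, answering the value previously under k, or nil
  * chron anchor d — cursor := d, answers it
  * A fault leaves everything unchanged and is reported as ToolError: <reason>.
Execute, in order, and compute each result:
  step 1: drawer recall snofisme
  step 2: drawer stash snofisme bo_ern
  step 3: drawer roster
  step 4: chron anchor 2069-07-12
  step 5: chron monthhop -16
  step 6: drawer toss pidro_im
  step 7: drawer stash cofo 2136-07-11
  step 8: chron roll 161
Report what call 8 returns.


Answer: 2068-08-20

Derivation:
Act: drawer recall[k='snofisme']
Obs: 1749-01-11
Act: drawer stash[k='snofisme'; v='bo_ern']
Obs: 1749-01-11
Act: drawer roster[]
Obs: [snofisme]
Act: chron anchor[d='2069-07-12']
Obs: 2069-07-12
Act: chron monthhop[n='-16']
Obs: 2068-03-12
Act: drawer toss[k='pidro_im']
Obs: ToolError: no such key pidro_im
Act: drawer stash[k='cofo'; v='2136-07-11']
Obs: nil
Act: chron roll[n='161']
Obs: 2068-08-20


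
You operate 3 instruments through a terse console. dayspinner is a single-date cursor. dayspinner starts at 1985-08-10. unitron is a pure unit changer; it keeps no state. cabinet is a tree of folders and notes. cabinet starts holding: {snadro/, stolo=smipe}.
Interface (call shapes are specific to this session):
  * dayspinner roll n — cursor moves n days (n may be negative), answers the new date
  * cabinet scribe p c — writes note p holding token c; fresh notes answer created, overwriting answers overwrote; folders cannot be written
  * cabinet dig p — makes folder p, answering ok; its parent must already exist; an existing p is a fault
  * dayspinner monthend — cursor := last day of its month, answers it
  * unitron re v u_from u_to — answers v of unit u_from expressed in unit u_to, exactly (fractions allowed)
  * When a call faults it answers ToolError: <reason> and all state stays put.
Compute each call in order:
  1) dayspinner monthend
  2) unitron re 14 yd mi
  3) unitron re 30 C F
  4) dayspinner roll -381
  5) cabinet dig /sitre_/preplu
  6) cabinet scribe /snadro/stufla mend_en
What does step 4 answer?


Act: dayspinner monthend[]
Obs: 1985-08-31
Act: unitron re[v='14'; u_from='yd'; u_to='mi']
Obs: 7/880
Act: unitron re[v='30'; u_from='C'; u_to='F']
Obs: 86
Act: dayspinner roll[n='-381']
Obs: 1984-08-15
Act: cabinet dig[p='/sitre_/preplu']
Obs: ToolError: no parent
Act: cabinet scribe[p='/snadro/stufla'; c='mend_en']
Obs: created

Answer: 1984-08-15


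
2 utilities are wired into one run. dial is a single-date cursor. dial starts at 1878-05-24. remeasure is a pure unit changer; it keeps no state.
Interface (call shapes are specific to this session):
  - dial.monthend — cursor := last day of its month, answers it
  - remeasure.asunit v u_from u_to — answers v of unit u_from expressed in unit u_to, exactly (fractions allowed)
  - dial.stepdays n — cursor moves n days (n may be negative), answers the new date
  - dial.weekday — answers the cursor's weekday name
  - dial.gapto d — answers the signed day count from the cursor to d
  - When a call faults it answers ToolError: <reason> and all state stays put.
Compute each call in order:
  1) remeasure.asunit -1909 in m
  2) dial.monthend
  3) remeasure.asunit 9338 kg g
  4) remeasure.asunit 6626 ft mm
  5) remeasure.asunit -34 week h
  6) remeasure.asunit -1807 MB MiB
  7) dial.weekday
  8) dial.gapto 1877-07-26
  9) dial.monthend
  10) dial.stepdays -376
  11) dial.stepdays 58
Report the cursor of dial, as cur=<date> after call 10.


>> asunit(v: -1909, u_from: in, u_to: m)
<< -242443/5000
>> monthend()
<< 1878-05-31
>> asunit(v: 9338, u_from: kg, u_to: g)
<< 9338000
>> asunit(v: 6626, u_from: ft, u_to: mm)
<< 10098024/5
>> asunit(v: -34, u_from: week, u_to: h)
<< -5712
>> asunit(v: -1807, u_from: MB, u_to: MiB)
<< -28234375/16384
>> weekday()
<< Friday
>> gapto(d: 1877-07-26)
<< -309
>> monthend()
<< 1878-05-31
>> stepdays(n: -376)
<< 1877-05-20
>> stepdays(n: 58)
<< 1877-07-17

Answer: cur=1877-05-20


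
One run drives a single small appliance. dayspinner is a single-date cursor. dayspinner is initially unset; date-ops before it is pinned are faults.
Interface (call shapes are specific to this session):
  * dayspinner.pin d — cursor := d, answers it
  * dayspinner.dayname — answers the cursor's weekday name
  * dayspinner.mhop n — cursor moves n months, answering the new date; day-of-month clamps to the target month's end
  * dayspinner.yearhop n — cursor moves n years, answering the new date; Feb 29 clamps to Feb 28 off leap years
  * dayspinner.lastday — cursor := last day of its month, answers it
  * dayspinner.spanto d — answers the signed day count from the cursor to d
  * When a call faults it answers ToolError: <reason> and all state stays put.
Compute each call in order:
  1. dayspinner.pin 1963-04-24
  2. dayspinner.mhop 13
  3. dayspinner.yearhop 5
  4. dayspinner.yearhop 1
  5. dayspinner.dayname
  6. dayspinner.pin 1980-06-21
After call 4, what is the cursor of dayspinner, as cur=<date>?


Act: pin[d→1963-04-24]
Obs: 1963-04-24
Act: mhop[n→13]
Obs: 1964-05-24
Act: yearhop[n→5]
Obs: 1969-05-24
Act: yearhop[n→1]
Obs: 1970-05-24
Act: dayname[]
Obs: Sunday
Act: pin[d→1980-06-21]
Obs: 1980-06-21

Answer: cur=1970-05-24


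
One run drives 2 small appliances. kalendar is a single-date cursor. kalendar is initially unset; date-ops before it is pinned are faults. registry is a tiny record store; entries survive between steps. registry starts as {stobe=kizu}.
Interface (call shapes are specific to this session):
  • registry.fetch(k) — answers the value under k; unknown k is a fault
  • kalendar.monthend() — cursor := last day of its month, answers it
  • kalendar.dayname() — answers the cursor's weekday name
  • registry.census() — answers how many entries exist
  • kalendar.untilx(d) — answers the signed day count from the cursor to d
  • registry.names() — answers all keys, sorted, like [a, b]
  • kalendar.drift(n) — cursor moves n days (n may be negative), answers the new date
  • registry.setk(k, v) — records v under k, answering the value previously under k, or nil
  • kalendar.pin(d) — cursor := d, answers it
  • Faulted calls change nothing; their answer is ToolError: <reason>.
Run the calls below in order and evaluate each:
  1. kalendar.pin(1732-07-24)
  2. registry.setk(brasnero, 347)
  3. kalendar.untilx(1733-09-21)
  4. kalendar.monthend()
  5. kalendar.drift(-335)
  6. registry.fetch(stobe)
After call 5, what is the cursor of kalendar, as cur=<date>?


Answer: cur=1731-08-31

Derivation:
==> pin(d=1732-07-24)
<== 1732-07-24
==> setk(k=brasnero, v=347)
<== nil
==> untilx(d=1733-09-21)
<== 424
==> monthend()
<== 1732-07-31
==> drift(n=-335)
<== 1731-08-31
==> fetch(k=stobe)
<== kizu


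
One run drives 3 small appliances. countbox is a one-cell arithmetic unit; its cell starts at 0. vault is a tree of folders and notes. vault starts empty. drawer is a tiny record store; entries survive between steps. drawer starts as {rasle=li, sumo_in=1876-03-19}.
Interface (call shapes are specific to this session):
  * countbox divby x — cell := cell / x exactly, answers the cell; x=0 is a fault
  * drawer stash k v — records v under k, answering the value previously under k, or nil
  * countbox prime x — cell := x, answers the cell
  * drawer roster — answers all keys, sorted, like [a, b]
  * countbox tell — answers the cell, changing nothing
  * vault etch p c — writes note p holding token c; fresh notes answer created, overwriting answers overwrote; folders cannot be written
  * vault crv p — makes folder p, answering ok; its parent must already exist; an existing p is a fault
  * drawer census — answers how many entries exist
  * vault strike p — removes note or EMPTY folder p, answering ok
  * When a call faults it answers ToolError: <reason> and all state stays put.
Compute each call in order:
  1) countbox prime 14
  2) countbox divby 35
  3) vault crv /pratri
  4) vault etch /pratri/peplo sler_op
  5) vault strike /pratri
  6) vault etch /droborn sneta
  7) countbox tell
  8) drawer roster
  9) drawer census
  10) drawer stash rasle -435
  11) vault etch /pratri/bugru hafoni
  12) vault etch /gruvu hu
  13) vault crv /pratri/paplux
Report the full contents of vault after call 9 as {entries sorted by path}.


>> countbox prime(x=14)
<< 14
>> countbox divby(x=35)
<< 2/5
>> vault crv(p=/pratri)
<< ok
>> vault etch(p=/pratri/peplo, c=sler_op)
<< created
>> vault strike(p=/pratri)
<< ToolError: not empty
>> vault etch(p=/droborn, c=sneta)
<< created
>> countbox tell()
<< 2/5
>> drawer roster()
<< [rasle, sumo_in]
>> drawer census()
<< 2
>> drawer stash(k=rasle, v=-435)
<< li
>> vault etch(p=/pratri/bugru, c=hafoni)
<< created
>> vault etch(p=/gruvu, c=hu)
<< created
>> vault crv(p=/pratri/paplux)
<< ok

Answer: {droborn=sneta, pratri/, pratri/peplo=sler_op}
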